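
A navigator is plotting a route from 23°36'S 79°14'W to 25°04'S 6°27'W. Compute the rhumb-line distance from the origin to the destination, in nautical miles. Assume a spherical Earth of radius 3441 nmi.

Δψ = ln[tan(π/4+φ₂/2)/tan(π/4+φ₁/2)] = -0.0281;  Δφ = -0.0256 rad,  Δλ = +1.2703 rad
q = Δφ/Δψ = 0.9111
d = R·√(Δφ² + q²Δλ²) = 3441·1.15770 = 3984 nmi

3984 nmi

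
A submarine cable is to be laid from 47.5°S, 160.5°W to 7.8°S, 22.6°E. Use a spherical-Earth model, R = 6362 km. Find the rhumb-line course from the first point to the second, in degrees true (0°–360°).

284.7°

Meridional parts: M(φ₁)=-0.9445, M(φ₂)=-0.1366 → ΔM = +0.8079;  Δλ = -3.0875 rad
tan C = Δλ / ΔM = -3.8215 → C = 284.66°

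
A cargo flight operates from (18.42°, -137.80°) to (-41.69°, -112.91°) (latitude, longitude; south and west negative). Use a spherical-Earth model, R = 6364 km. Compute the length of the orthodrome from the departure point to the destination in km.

cos σ = sin φ₁ sin φ₂ + cos φ₁ cos φ₂ cos Δλ
      = sin(18.42°)sin(-41.69°) + cos(18.42°)cos(-41.69°)cos(24.89°) = 0.4325
σ = 64.372° → d = Rσ = 6364·1.12350 = 7150 km

7150 km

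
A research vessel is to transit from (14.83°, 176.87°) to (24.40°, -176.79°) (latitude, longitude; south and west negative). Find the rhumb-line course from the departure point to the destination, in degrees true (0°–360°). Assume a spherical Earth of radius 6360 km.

31.9°

Δψ = ln[tan(π/4+φ₂/2)/tan(π/4+φ₁/2)] = +0.1776
Δλ = +0.1107 rad (taken the short way round)
course = atan2(Δλ, Δψ) = 31.93°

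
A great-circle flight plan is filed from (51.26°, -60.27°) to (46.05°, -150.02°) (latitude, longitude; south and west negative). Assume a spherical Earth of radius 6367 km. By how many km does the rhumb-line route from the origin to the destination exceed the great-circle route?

415 km

Great circle: cos σ = sin φ₁ sin φ₂ + cos φ₁ cos φ₂ cos Δλ,  σ = 0.9722 rad → d_gc = 6190.3 km
Rhumb line: Δψ = -0.1378, q = Δφ/Δψ = 0.6598, d_rh = R√(Δφ²+q²Δλ²) = 6605.7 km
Excess = 6605.7 − 6190.3 = 415.4 ≈ 415 km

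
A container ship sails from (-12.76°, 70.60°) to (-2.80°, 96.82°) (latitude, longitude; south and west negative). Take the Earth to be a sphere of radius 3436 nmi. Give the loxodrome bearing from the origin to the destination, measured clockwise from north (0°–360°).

Δψ = ln[tan(π/4+φ₂/2)/tan(π/4+φ₁/2)] = +0.1757
Δλ = +0.4576 rad (taken the short way round)
course = atan2(Δλ, Δψ) = 69.00°

69.0°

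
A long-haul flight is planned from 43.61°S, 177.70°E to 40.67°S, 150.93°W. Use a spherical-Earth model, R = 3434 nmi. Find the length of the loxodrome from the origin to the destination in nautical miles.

1405 nmi

Rhumb course C = atan2(Δλ, Δψ) with Δψ = ln[tan(π/4+φ₂/2)/tan(π/4+φ₁/2)] = +0.0692, Δλ = +0.5475 → C = 82.79°
d = R·|Δφ| / |cos C| = 3434·0.05131 / 0.12543 = 1405 nmi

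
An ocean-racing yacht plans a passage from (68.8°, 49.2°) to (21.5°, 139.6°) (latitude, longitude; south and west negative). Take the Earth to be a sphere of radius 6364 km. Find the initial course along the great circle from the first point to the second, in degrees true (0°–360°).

81.5°

θ = atan2( sin Δλ·cos φ₂ ,  cos φ₁ sin φ₂ − sin φ₁ cos φ₂ cos Δλ )
  = atan2(+0.9304, +0.1386) = 81.53°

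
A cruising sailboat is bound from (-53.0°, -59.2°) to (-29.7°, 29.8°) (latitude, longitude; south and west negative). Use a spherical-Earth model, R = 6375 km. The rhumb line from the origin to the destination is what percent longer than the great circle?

Great circle: σ = 1.1540 rad → d_gc = Rσ = 7356.9 km
Rhumb: Δφ = +0.4067, Δλ = +1.5533, Δψ = +0.5516, q = Δφ/Δψ = 0.7373 → d_rh = R√(Δφ²+q²Δλ²) = 7747.7 km
Excess = (7747.7 − 7356.9) / 7356.9 = 390.8 / 7356.9 = 5.31% ≈ 5.3%

5.3%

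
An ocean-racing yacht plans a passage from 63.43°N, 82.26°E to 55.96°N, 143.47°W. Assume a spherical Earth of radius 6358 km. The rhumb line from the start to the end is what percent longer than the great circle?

Great circle: σ = 0.9687 rad → d_gc = Rσ = 6159.1 km
Rhumb: Δφ = -0.1304, Δλ = +2.3435, Δψ = -0.2596, q = Δφ/Δψ = 0.5021 → d_rh = R√(Δφ²+q²Δλ²) = 7527.5 km
Excess = (7527.5 − 6159.1) / 6159.1 = 1368.4 / 6159.1 = 22.22% ≈ 22.2%

22.2%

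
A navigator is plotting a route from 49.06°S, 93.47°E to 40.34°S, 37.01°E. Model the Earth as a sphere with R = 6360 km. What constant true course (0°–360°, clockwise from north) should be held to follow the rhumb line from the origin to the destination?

Meridional parts: M(φ₁)=-0.9854, M(φ₂)=-0.7707 → ΔM = +0.2147;  Δλ = -0.9854 rad
tan C = Δλ / ΔM = -4.5891 → C = 282.29°

282.3°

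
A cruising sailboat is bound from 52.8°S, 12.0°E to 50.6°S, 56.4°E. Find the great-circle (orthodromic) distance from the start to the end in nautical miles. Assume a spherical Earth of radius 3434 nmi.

1628 nmi

Haversine: a = sin²(Δφ/2)+cos φ₁ cos φ₂ sin²(Δλ/2) = 0.05516;  σ = 2·atan2(√a,√(1−a))
σ = 27.166° → d = Rσ = 3434·0.47413 = 1628 nmi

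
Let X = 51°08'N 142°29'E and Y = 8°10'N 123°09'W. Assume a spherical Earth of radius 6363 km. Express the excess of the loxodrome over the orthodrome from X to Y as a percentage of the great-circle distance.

Great circle: σ = 1.5074 rad → d_gc = Rσ = 9591.9 km
Rhumb: Δφ = -0.7499, Δλ = +1.6470, Δψ = -0.8988, q = Δφ/Δψ = 0.8343 → d_rh = R√(Δφ²+q²Δλ²) = 9961.1 km
Excess = (9961.1 − 9591.9) / 9591.9 = 369.2 / 9591.9 = 3.849% ≈ 3.8%

3.8%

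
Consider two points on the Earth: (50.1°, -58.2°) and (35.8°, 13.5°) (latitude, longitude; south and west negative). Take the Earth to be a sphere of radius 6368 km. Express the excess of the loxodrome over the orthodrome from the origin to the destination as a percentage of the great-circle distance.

Great circle: σ = 0.9121 rad → d_gc = Rσ = 5808.0 km
Rhumb: Δφ = -0.2496, Δλ = +1.2514, Δψ = -0.3434, q = Δφ/Δψ = 0.7267 → d_rh = R√(Δφ²+q²Δλ²) = 6005.3 km
Excess = (6005.3 − 5808.0) / 5808.0 = 197.3 / 5808.0 = 3.40% ≈ 3.4%

3.4%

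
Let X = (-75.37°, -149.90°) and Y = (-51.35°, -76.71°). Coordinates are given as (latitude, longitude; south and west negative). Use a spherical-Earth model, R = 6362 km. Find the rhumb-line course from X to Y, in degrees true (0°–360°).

51.8°

Δψ = ln[tan(π/4+φ₂/2)/tan(π/4+φ₁/2)] = +1.0050
Δλ = +1.2774 rad (taken the short way round)
course = atan2(Δλ, Δψ) = 51.81°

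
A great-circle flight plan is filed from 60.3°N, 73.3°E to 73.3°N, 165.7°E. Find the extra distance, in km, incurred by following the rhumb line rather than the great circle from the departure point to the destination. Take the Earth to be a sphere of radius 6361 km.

383 km

Great circle: cos σ = sin φ₁ sin φ₂ + cos φ₁ cos φ₂ cos Δλ,  σ = 0.5988 rad → d_gc = 3808.7 km
Rhumb line: Δψ = +0.5914, q = Δφ/Δψ = 0.3837, d_rh = R√(Δφ²+q²Δλ²) = 4192.1 km
Excess = 4192.1 − 3808.7 = 383.4 ≈ 383 km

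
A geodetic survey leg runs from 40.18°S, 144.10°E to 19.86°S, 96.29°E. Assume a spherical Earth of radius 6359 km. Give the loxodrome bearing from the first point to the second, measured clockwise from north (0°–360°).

296.3°

Δψ = ln[tan(π/4+φ₂/2)/tan(π/4+φ₁/2)] = +0.4132
Δλ = -0.8344 rad (taken the short way round)
course = atan2(Δλ, Δψ) = 296.35°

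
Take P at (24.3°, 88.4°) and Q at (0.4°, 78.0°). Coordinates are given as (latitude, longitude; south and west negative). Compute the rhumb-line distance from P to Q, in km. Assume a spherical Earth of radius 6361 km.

2880 km

Rhumb course C = atan2(Δλ, Δψ) with Δψ = ln[tan(π/4+φ₂/2)/tan(π/4+φ₁/2)] = -0.4305, Δλ = -0.1815 → C = 202.86°
d = R·|Δφ| / |cos C| = 6361·0.41713 / 0.92143 = 2880 km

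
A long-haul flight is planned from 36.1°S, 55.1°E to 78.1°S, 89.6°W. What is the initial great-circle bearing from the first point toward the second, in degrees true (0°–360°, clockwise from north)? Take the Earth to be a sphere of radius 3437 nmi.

θ = atan2( sin Δλ·cos φ₂ ,  cos φ₁ sin φ₂ − sin φ₁ cos φ₂ cos Δλ )
  = atan2(-0.1192, -0.8898) = 187.63°

187.6°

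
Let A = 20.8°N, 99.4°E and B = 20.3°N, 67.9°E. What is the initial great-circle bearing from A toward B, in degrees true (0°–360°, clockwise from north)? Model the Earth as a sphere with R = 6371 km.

θ = atan2( sin Δλ·cos φ₂ ,  cos φ₁ sin φ₂ − sin φ₁ cos φ₂ cos Δλ )
  = atan2(-0.4900, +0.0404) = 274.71°

274.7°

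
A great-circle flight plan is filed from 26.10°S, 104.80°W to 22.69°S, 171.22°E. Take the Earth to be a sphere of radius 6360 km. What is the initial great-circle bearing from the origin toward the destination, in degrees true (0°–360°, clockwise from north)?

θ = atan2( sin Δλ·cos φ₂ ,  cos φ₁ sin φ₂ − sin φ₁ cos φ₂ cos Δλ )
  = atan2(-0.9175, -0.3038) = 251.68°

251.7°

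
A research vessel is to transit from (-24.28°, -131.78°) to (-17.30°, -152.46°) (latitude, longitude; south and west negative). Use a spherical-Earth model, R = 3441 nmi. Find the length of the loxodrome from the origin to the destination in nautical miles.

Δψ = ln[tan(π/4+φ₂/2)/tan(π/4+φ₁/2)] = +0.1304;  Δφ = +0.1218 rad,  Δλ = -0.3609 rad
q = Δφ/Δψ = 0.9341
d = R·√(Δφ² + q²Δλ²) = 3441·0.35850 = 1234 nmi

1234 nmi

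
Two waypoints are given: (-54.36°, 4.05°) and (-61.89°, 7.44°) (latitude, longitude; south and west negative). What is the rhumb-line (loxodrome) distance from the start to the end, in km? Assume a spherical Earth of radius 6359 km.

Δψ = ln[tan(π/4+φ₂/2)/tan(π/4+φ₁/2)] = -0.2500;  Δφ = -0.1314 rad,  Δλ = +0.0592 rad
q = Δφ/Δψ = 0.5257
d = R·√(Δφ² + q²Δλ²) = 6359·0.13505 = 859 km

859 km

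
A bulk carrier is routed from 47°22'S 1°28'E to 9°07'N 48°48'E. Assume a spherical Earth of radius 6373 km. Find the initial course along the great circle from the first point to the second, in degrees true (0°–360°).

θ = atan2( sin Δλ·cos φ₂ ,  cos φ₁ sin φ₂ − sin φ₁ cos φ₂ cos Δλ )
  = atan2(+0.7260, +0.5996) = 50.45°

50.4°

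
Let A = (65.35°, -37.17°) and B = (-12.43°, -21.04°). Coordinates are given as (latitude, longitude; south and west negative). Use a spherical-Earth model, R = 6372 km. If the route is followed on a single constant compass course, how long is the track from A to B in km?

8763 km

Δψ = ln[tan(π/4+φ₂/2)/tan(π/4+φ₁/2)] = -1.7397;  Δφ = -1.3575 rad,  Δλ = +0.2815 rad
q = Δφ/Δψ = 0.7803
d = R·√(Δφ² + q²Δλ²) = 6372·1.37518 = 8763 km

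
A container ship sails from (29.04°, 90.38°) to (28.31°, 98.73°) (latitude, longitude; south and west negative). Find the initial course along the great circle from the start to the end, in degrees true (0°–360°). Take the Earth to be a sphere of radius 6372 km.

θ = atan2( sin Δλ·cos φ₂ ,  cos φ₁ sin φ₂ − sin φ₁ cos φ₂ cos Δλ )
  = atan2(+0.1279, -0.0082) = 93.67°

93.7°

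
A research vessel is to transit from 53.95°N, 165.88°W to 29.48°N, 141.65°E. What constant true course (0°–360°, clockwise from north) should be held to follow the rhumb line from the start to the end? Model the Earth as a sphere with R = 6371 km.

237.5°

Δψ = ln[tan(π/4+φ₂/2)/tan(π/4+φ₁/2)] = -0.5838
Δλ = -0.9158 rad (taken the short way round)
course = atan2(Δλ, Δψ) = 237.48°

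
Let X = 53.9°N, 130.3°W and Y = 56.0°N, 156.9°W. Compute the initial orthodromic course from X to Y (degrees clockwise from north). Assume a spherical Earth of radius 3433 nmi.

288.6°

θ = atan2( sin Δλ·cos φ₂ ,  cos φ₁ sin φ₂ − sin φ₁ cos φ₂ cos Δλ )
  = atan2(-0.2504, +0.0845) = 288.64°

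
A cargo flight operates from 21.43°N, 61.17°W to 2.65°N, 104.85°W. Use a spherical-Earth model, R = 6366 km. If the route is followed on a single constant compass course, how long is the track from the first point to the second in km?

Rhumb course C = atan2(Δλ, Δψ) with Δψ = ln[tan(π/4+φ₂/2)/tan(π/4+φ₁/2)] = -0.3368, Δλ = -0.7624 → C = 246.17°
d = R·|Δφ| / |cos C| = 6366·0.32777 / 0.40410 = 5164 km

5164 km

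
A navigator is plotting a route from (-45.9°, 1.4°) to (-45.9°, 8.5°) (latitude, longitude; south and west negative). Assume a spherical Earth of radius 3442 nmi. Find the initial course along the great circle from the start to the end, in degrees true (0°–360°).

θ = atan2( sin Δλ·cos φ₂ ,  cos φ₁ sin φ₂ − sin φ₁ cos φ₂ cos Δλ )
  = atan2(+0.0860, -0.0038) = 92.55°

92.6°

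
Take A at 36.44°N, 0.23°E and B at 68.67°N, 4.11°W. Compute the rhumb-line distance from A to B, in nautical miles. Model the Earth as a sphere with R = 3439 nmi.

Rhumb course C = atan2(Δλ, Δψ) with Δψ = ln[tan(π/4+φ₂/2)/tan(π/4+φ₁/2)] = +0.9858, Δλ = -0.0757 → C = 355.61°
d = R·|Δφ| / |cos C| = 3439·0.56252 / 0.99706 = 1940 nmi

1940 nmi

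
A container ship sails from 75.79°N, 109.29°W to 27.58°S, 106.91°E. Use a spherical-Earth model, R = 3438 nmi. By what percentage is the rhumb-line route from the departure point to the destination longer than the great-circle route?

Great circle: σ = 2.2452 rad → d_gc = Rσ = 7718.9 nmi
Rhumb: Δφ = -1.8041, Δλ = -2.5098, Δψ = -2.5834, q = Δφ/Δψ = 0.6984 → d_rh = R√(Δφ²+q²Δλ²) = 8647.8 nmi
Excess = (8647.8 − 7718.9) / 7718.9 = 928.9 / 7718.9 = 12.03% ≈ 12.0%

12.0%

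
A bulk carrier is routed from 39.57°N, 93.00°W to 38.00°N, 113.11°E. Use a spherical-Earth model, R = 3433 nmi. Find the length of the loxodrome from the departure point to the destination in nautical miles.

Δψ = ln[tan(π/4+φ₂/2)/tan(π/4+φ₁/2)] = -0.0352;  Δφ = -0.0274 rad,  Δλ = -2.6859 rad
q = Δφ/Δψ = 0.7794
d = R·√(Δφ² + q²Δλ²) = 3433·2.09368 = 7188 nmi

7188 nmi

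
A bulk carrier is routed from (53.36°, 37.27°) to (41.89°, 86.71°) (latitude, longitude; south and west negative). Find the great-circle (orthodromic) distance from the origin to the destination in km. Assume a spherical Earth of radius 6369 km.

3829 km

Haversine: a = sin²(Δφ/2)+cos φ₁ cos φ₂ sin²(Δλ/2) = 0.08768;  σ = 2·atan2(√a,√(1−a))
σ = 34.447° → d = Rσ = 6369·0.60122 = 3829 km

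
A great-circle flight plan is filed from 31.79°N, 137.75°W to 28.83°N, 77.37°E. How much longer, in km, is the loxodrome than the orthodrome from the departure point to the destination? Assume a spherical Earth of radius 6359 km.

1586 km

Great circle: cos σ = sin φ₁ sin φ₂ + cos φ₁ cos φ₂ cos Δλ,  σ = 1.9338 rad → d_gc = 12296.7 km
Rhumb line: Δψ = -0.0599, q = Δφ/Δψ = 0.8631, d_rh = R√(Δφ²+q²Δλ²) = 13882.9 km
Excess = 13882.9 − 12296.7 = 1586.2 ≈ 1586 km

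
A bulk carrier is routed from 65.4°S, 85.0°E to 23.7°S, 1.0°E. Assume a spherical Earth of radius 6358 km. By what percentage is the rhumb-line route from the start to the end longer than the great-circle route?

Great circle: σ = 1.1535 rad → d_gc = Rσ = 7333.8 km
Rhumb: Δφ = +0.7278, Δλ = -1.4661, Δψ = +1.0971, q = Δφ/Δψ = 0.6634 → d_rh = R√(Δφ²+q²Δλ²) = 7723.2 km
Excess = (7723.2 − 7333.8) / 7333.8 = 389.4 / 7333.8 = 5.31% ≈ 5.3%

5.3%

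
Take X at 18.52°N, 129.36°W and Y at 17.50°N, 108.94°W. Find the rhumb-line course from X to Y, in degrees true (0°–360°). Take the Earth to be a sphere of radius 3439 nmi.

93.0°

Meridional parts: M(φ₁)=+0.3290, M(φ₂)=+0.3103 → ΔM = -0.0187;  Δλ = +0.3564 rad
tan C = Δλ / ΔM = -19.0384 → C = 93.01°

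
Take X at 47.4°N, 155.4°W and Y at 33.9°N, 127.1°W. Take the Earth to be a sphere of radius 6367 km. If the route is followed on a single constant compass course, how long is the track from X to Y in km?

2807 km

Δψ = ln[tan(π/4+φ₂/2)/tan(π/4+φ₁/2)] = -0.3124;  Δφ = -0.2356 rad,  Δλ = +0.4939 rad
q = Δφ/Δψ = 0.7543
d = R·√(Δφ² + q²Δλ²) = 6367·0.44084 = 2807 km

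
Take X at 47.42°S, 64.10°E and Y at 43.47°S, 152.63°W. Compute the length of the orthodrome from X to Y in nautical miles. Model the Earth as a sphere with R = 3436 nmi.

cos σ = sin φ₁ sin φ₂ + cos φ₁ cos φ₂ cos Δλ
      = sin(-47.42°)sin(-43.47°) + cos(-47.42°)cos(-43.47°)cos(143.27°) = 0.1130
σ = 83.510° → d = Rσ = 3436·1.45753 = 5008 nmi

5008 nmi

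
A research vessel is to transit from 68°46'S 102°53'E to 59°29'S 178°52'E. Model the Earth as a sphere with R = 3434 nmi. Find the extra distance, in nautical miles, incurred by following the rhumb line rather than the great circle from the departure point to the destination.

123 nmi

Great circle: cos σ = sin φ₁ sin φ₂ + cos φ₁ cos φ₂ cos Δλ,  σ = 0.5595 rad → d_gc = 1921.2 nmi
Rhumb line: Δψ = +0.3752, q = Δφ/Δψ = 0.4318, d_rh = R√(Δφ²+q²Δλ²) = 2043.8 nmi
Excess = 2043.8 − 1921.2 = 122.6 ≈ 123 nmi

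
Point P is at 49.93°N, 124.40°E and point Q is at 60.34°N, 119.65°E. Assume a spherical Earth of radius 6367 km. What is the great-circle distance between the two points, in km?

1195 km

Haversine: a = sin²(Δφ/2)+cos φ₁ cos φ₂ sin²(Δλ/2) = 0.00878;  σ = 2·atan2(√a,√(1−a))
σ = 10.751° → d = Rσ = 6367·0.18765 = 1195 km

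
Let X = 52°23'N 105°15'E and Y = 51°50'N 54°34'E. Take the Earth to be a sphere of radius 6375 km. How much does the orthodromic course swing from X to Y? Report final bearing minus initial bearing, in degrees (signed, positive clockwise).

-41.0°

At departure: θ₁ = atan2(sin Δλ cos φ₂, cos φ₁ sin φ₂ − sin φ₁ cos φ₂ cos Δλ) = 289.55°
At arrival: θ₂ = atan2(sin Δλ cos φ₁, −cos φ₂ sin φ₁ + sin φ₂ cos φ₁ cos Δλ) = 248.56°
Δθ = θ₂ − θ₁ = -41.0°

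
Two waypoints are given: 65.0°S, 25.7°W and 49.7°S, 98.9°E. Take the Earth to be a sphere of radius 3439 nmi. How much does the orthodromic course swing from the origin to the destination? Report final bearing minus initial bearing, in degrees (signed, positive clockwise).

-116.6°

Initial bearing θ₁ = atan2(sin Δλ cos φ₂, cos φ₁ sin φ₂ − sin φ₁ cos φ₂ cos Δλ) = 140.90°
Final bearing θ₂ = (initial bearing from the destination back to the start) + 180° = 24.33°
Δθ = θ₂ − θ₁ = -116.6°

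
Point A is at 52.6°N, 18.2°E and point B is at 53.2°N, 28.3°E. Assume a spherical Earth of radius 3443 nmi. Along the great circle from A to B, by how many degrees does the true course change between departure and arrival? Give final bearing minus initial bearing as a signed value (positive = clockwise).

Initial bearing θ₁ = atan2(sin Δλ cos φ₂, cos φ₁ sin φ₂ − sin φ₁ cos φ₂ cos Δλ) = 80.36°
Final bearing θ₂ = (initial bearing from the destination back to the start) + 180° = 88.42°
Δθ = θ₂ − θ₁ = +8.1°

+8.1°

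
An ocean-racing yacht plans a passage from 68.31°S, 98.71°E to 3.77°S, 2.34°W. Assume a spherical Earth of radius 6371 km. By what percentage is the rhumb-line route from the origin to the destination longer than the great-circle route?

Great circle: σ = 1.5804 rad → d_gc = Rσ = 10068.6 km
Rhumb: Δφ = +1.1264, Δλ = -1.7637, Δψ = +1.5866, q = Δφ/Δψ = 0.7100 → d_rh = R√(Δφ²+q²Δλ²) = 10730.3 km
Excess = (10730.3 − 10068.6) / 10068.6 = 661.7 / 10068.6 = 6.57% ≈ 6.6%

6.6%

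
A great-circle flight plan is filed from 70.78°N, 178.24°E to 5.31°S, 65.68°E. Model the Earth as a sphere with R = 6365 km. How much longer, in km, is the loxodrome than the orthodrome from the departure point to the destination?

Great circle: cos σ = sin φ₁ sin φ₂ + cos φ₁ cos φ₂ cos Δλ,  σ = 1.7856 rad → d_gc = 11365.2 km
Rhumb line: Δψ = -1.8688, q = Δφ/Δψ = 0.7106, d_rh = R√(Δφ²+q²Δλ²) = 12264.2 km
Excess = 12264.2 − 11365.2 = 899.0 ≈ 899 km

899 km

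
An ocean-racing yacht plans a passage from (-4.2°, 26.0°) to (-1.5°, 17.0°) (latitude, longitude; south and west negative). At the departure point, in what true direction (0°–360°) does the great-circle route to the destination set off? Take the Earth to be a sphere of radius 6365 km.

θ = atan2( sin Δλ·cos φ₂ ,  cos φ₁ sin φ₂ − sin φ₁ cos φ₂ cos Δλ )
  = atan2(-0.1564, +0.0462) = 286.46°

286.5°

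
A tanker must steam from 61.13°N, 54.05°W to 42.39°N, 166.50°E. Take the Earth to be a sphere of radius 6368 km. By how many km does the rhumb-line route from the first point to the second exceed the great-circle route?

Great circle: cos σ = sin φ₁ sin φ₂ + cos φ₁ cos φ₂ cos Δλ,  σ = 1.2457 rad → d_gc = 7932.4 km
Rhumb line: Δψ = -0.5387, q = Δφ/Δψ = 0.6071, d_rh = R√(Δφ²+q²Δλ²) = 9637.3 km
Excess = 9637.3 − 7932.4 = 1704.9 ≈ 1705 km

1705 km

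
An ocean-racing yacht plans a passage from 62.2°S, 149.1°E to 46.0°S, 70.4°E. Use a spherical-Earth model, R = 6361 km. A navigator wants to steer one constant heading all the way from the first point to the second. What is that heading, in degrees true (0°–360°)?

Δψ = ln[tan(π/4+φ₂/2)/tan(π/4+φ₁/2)] = +0.4902
Δλ = -1.3736 rad (taken the short way round)
course = atan2(Δλ, Δψ) = 289.64°

289.6°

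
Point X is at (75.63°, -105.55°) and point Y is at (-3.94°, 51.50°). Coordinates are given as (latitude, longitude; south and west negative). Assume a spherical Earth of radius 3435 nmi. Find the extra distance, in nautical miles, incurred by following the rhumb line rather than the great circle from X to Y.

Great circle: cos σ = sin φ₁ sin φ₂ + cos φ₁ cos φ₂ cos Δλ,  σ = 1.8698 rad → d_gc = 6422.7 nmi
Rhumb line: Δψ = -2.1398, q = Δφ/Δψ = 0.6490, d_rh = R√(Δφ²+q²Δλ²) = 7752.3 nmi
Excess = 7752.3 − 6422.7 = 1329.6 ≈ 1330 nmi

1330 nmi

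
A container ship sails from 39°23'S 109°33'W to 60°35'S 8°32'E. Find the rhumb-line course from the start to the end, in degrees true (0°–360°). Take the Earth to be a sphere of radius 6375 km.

105.9°

Δψ = ln[tan(π/4+φ₂/2)/tan(π/4+φ₁/2)] = -0.5886
Δλ = +2.0609 rad (taken the short way round)
course = atan2(Δλ, Δψ) = 105.94°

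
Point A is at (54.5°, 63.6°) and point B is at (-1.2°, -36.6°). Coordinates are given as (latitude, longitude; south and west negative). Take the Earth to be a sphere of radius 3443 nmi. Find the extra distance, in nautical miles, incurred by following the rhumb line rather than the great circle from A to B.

Great circle: cos σ = sin φ₁ sin φ₂ + cos φ₁ cos φ₂ cos Δλ,  σ = 1.6909 rad → d_gc = 5821.9 nmi
Rhumb line: Δψ = -1.1601, q = Δφ/Δψ = 0.8380, d_rh = R√(Δφ²+q²Δλ²) = 6055.1 nmi
Excess = 6055.1 − 5821.9 = 233.2 ≈ 233 nmi

233 nmi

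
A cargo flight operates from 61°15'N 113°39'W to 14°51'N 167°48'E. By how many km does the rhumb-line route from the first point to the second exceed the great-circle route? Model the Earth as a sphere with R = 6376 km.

295 km

Great circle: cos σ = sin φ₁ sin φ₂ + cos φ₁ cos φ₂ cos Δλ,  σ = 1.2482 rad → d_gc = 7958.8 km
Rhumb line: Δψ = -1.0993, q = Δφ/Δψ = 0.7367, d_rh = R√(Δφ²+q²Δλ²) = 8254.0 km
Excess = 8254.0 − 7958.8 = 295.2 ≈ 295 km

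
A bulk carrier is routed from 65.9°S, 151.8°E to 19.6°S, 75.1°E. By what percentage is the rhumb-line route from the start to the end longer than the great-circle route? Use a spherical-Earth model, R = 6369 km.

4.1%

Great circle: σ = 1.1650 rad → d_gc = Rσ = 7420.2 km
Rhumb: Δφ = +0.8081, Δλ = -1.3387, Δψ = +1.1953, q = Δφ/Δψ = 0.6761 → d_rh = R√(Δφ²+q²Δλ²) = 7727.4 km
Excess = (7727.4 − 7420.2) / 7420.2 = 307.2 / 7420.2 = 4.14% ≈ 4.1%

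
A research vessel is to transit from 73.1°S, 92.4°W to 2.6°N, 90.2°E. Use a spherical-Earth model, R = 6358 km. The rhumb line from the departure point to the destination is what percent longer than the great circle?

29.6%

Great circle: σ = 1.9108 rad → d_gc = Rσ = 12149.0 km
Rhumb: Δφ = +1.3212, Δλ = -3.0962, Δψ = +1.9522, q = Δφ/Δψ = 0.6768 → d_rh = R√(Δφ²+q²Δλ²) = 15750.3 km
Excess = (15750.3 − 12149.0) / 12149.0 = 3601.3 / 12149.0 = 29.64% ≈ 29.6%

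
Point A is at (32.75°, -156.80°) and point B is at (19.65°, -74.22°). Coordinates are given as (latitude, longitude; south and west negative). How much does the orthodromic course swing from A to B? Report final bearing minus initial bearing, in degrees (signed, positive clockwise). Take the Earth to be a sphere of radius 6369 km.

+42.6°

Initial bearing θ₁ = atan2(sin Δλ cos φ₂, cos φ₁ sin φ₂ − sin φ₁ cos φ₂ cos Δλ) = 76.92°
Final bearing θ₂ = (initial bearing from the destination back to the start) + 180° = 119.56°
Δθ = θ₂ − θ₁ = +42.6°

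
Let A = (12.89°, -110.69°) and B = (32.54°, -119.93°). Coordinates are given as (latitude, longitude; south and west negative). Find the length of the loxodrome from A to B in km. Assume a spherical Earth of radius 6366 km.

2377 km

Rhumb course C = atan2(Δλ, Δψ) with Δψ = ln[tan(π/4+φ₂/2)/tan(π/4+φ₁/2)] = +0.3743, Δλ = -0.1613 → C = 336.69°
d = R·|Δφ| / |cos C| = 6366·0.34296 / 0.91838 = 2377 km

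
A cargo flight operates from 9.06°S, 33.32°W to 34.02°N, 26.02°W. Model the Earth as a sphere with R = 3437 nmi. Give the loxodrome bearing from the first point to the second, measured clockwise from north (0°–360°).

Meridional parts: M(φ₁)=-0.1588, M(φ₂)=+0.6321 → ΔM = +0.7909;  Δλ = +0.1274 rad
tan C = Δλ / ΔM = +0.1611 → C = 9.15°

9.2°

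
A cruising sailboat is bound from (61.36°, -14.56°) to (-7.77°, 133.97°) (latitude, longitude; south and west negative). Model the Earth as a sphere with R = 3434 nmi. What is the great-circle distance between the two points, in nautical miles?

7287 nmi

cos σ = sin φ₁ sin φ₂ + cos φ₁ cos φ₂ cos Δλ
      = sin(61.36°)sin(-7.77°) + cos(61.36°)cos(-7.77°)cos(148.53°) = -0.5237
σ = 121.581° → d = Rσ = 3434·2.12199 = 7287 nmi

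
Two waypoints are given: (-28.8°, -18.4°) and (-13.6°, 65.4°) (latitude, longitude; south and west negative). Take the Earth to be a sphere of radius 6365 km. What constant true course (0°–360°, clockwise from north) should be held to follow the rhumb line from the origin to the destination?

78.9°

Meridional parts: M(φ₁)=-0.5253, M(φ₂)=-0.2396 → ΔM = +0.2856;  Δλ = +1.4626 rad
tan C = Δλ / ΔM = +5.1204 → C = 78.95°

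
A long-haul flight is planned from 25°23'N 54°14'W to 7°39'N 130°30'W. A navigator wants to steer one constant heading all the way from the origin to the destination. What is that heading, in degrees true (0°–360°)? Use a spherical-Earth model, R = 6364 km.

Δψ = ln[tan(π/4+φ₂/2)/tan(π/4+φ₁/2)] = -0.3244
Δλ = -1.3311 rad (taken the short way round)
course = atan2(Δλ, Δψ) = 256.31°

256.3°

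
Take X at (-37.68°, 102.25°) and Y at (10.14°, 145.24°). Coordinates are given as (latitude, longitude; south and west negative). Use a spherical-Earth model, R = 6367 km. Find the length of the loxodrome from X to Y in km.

6954 km

Δψ = ln[tan(π/4+φ₂/2)/tan(π/4+φ₁/2)] = +0.8888;  Δφ = +0.8346 rad,  Δλ = +0.7503 rad
q = Δφ/Δψ = 0.9390
d = R·√(Δφ² + q²Δλ²) = 6367·1.09224 = 6954 km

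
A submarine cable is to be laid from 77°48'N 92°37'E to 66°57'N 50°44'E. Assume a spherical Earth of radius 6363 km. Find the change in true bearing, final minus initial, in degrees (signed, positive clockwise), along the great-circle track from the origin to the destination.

-40.2°

Initial bearing θ₁ = atan2(sin Δλ cos φ₂, cos φ₁ sin φ₂ − sin φ₁ cos φ₂ cos Δλ) = 250.91°
Final bearing θ₂ = (initial bearing from the destination back to the start) + 180° = 210.67°
Δθ = θ₂ − θ₁ = -40.2°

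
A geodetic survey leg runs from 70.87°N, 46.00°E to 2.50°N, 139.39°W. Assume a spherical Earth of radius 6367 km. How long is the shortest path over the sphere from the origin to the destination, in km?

Haversine: a = sin²(Δφ/2)+cos φ₁ cos φ₂ sin²(Δλ/2) = 0.64237;  σ = 2·atan2(√a,√(1−a))
σ = 106.543° → d = Rσ = 6367·1.85953 = 11840 km

11840 km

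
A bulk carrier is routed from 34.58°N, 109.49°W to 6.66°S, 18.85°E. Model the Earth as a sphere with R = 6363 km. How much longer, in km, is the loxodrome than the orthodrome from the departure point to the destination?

Great circle: cos σ = sin φ₁ sin φ₂ + cos φ₁ cos φ₂ cos Δλ,  σ = 2.1811 rad → d_gc = 13878.3 km
Rhumb line: Δψ = -0.7604, q = Δφ/Δψ = 0.9466, d_rh = R√(Δφ²+q²Δλ²) = 14247.3 km
Excess = 14247.3 − 13878.3 = 369.0 ≈ 369 km

369 km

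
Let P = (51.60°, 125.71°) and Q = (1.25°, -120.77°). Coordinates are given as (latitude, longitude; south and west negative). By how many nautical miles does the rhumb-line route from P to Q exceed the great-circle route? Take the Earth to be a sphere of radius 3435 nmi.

Great circle: cos σ = sin φ₁ sin φ₂ + cos φ₁ cos φ₂ cos Δλ,  σ = 1.8036 rad → d_gc = 6195.4 nmi
Rhumb line: Δψ = -1.0331, q = Δφ/Δψ = 0.8507, d_rh = R√(Δφ²+q²Δλ²) = 6529.1 nmi
Excess = 6529.1 − 6195.4 = 333.7 ≈ 334 nmi

334 nmi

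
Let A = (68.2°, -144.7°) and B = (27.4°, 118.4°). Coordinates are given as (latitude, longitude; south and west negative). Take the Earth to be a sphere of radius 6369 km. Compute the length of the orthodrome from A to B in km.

7469 km

Haversine: a = sin²(Δφ/2)+cos φ₁ cos φ₂ sin²(Δλ/2) = 0.30616;  σ = 2·atan2(√a,√(1−a))
σ = 67.190° → d = Rσ = 6369·1.17268 = 7469 km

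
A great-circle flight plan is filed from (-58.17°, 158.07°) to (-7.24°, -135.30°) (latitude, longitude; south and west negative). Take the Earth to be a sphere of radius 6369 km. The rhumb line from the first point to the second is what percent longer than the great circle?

2.1%

Great circle: σ = 1.2508 rad → d_gc = Rσ = 7966.0 km
Rhumb: Δφ = +0.8889, Δλ = +1.1629, Δψ = +1.1281, q = Δφ/Δψ = 0.7880 → d_rh = R√(Δφ²+q²Δλ²) = 8131.0 km
Excess = (8131.0 − 7966.0) / 7966.0 = 165.0 / 7966.0 = 2.07% ≈ 2.1%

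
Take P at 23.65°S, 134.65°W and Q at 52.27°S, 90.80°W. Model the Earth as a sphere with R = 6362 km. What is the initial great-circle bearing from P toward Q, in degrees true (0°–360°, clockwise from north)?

N = sin Δλ·cos φ₂ = +0.4239;  D = cos φ₁ sin φ₂ − sin φ₁ cos φ₂ cos Δλ = -0.5474
initial course = atan2(N, D) = 142.25°

142.2°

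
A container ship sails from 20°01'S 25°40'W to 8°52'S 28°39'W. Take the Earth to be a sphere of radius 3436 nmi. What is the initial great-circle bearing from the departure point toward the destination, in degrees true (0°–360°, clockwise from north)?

N = sin Δλ·cos φ₂ = -0.0514;  D = cos φ₁ sin φ₂ − sin φ₁ cos φ₂ cos Δλ = +0.1929
initial course = atan2(N, D) = 345.07°

345.1°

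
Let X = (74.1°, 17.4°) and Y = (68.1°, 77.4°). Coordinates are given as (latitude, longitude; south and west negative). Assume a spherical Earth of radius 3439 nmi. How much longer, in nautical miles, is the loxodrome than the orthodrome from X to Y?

49 nmi

Great circle: cos σ = sin φ₁ sin φ₂ + cos φ₁ cos φ₂ cos Δλ,  σ = 0.3380 rad → d_gc = 1162.3 nmi
Rhumb line: Δψ = -0.3260, q = Δφ/Δψ = 0.3212, d_rh = R√(Δφ²+q²Δλ²) = 1211.6 nmi
Excess = 1211.6 − 1162.3 = 49.3 ≈ 49 nmi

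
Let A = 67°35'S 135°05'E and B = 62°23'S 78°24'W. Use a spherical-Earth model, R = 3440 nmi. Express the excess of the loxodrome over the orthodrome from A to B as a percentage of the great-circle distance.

29.6%

Great circle: σ = 0.8343 rad → d_gc = Rσ = 2870.1 nmi
Rhumb: Δφ = +0.0908, Δλ = +2.5572, Δψ = +0.2154, q = Δφ/Δψ = 0.4214 → d_rh = R√(Δφ²+q²Δλ²) = 3720.1 nmi
Excess = (3720.1 − 2870.1) / 2870.1 = 850.0 / 2870.1 = 29.62% ≈ 29.6%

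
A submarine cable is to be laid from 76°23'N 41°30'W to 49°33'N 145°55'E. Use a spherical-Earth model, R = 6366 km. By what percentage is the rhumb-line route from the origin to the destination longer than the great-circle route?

41.9%

Great circle: σ = 0.9421 rad → d_gc = Rσ = 5997.2 km
Rhumb: Δφ = -0.4683, Δλ = -3.0121, Δψ = -1.1268, q = Δφ/Δψ = 0.4156 → d_rh = R√(Δφ²+q²Δλ²) = 8509.0 km
Excess = (8509.0 − 5997.2) / 5997.2 = 2511.8 / 5997.2 = 41.88% ≈ 41.9%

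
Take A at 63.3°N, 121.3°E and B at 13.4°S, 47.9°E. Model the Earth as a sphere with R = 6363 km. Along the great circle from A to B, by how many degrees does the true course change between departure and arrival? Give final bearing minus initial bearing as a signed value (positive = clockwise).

-43.7°

Initial bearing θ₁ = atan2(sin Δλ cos φ₂, cos φ₁ sin φ₂ − sin φ₁ cos φ₂ cos Δλ) = 249.29°
Final bearing θ₂ = (initial bearing from the destination back to the start) + 180° = 205.60°
Δθ = θ₂ − θ₁ = -43.7°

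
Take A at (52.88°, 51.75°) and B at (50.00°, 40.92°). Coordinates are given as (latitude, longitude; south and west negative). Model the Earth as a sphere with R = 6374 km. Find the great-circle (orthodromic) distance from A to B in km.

815 km

Haversine: a = sin²(Δφ/2)+cos φ₁ cos φ₂ sin²(Δλ/2) = 0.00409;  σ = 2·atan2(√a,√(1−a))
σ = 7.330° → d = Rσ = 6374·0.12793 = 815 km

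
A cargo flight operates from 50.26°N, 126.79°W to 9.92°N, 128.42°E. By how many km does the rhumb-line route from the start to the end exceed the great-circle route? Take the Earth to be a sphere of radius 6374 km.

520 km

Great circle: cos σ = sin φ₁ sin φ₂ + cos φ₁ cos φ₂ cos Δλ,  σ = 1.5991 rad → d_gc = 10192.6 km
Rhumb line: Δψ = -0.8438, q = Δφ/Δψ = 0.8344, d_rh = R√(Δφ²+q²Δλ²) = 10712.9 km
Excess = 10712.9 − 10192.6 = 520.3 ≈ 520 km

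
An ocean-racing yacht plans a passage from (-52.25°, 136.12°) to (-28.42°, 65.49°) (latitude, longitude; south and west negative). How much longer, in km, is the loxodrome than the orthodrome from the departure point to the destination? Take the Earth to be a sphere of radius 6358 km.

189 km

Great circle: cos σ = sin φ₁ sin φ₂ + cos φ₁ cos φ₂ cos Δλ,  σ = 0.9826 rad → d_gc = 6247.1 km
Rhumb line: Δψ = +0.5556, q = Δφ/Δψ = 0.7486, d_rh = R√(Δφ²+q²Δλ²) = 6435.9 km
Excess = 6435.9 − 6247.1 = 188.8 ≈ 189 km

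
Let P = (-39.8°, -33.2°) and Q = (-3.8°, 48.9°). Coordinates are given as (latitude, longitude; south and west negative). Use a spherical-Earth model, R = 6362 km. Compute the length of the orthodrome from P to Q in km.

Haversine: a = sin²(Δφ/2)+cos φ₁ cos φ₂ sin²(Δλ/2) = 0.42611;  σ = 2·atan2(√a,√(1−a))
σ = 81.501° → d = Rσ = 6362·1.42247 = 9050 km

9050 km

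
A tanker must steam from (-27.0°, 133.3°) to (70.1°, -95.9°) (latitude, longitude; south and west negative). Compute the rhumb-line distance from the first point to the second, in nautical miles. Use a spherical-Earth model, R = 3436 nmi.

8333 nmi

Δψ = ln[tan(π/4+φ₂/2)/tan(π/4+φ₁/2)] = +2.2302;  Δφ = +1.6947 rad,  Δλ = +2.2829 rad
q = Δφ/Δψ = 0.7599
d = R·√(Δφ² + q²Δλ²) = 3436·2.42514 = 8333 nmi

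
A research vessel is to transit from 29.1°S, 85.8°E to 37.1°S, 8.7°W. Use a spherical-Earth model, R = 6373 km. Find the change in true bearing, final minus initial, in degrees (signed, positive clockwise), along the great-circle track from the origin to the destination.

Initial bearing θ₁ = atan2(sin Δλ cos φ₂, cos φ₁ sin φ₂ − sin φ₁ cos φ₂ cos Δλ) = 234.96°
Final bearing θ₂ = (initial bearing from the destination back to the start) + 180° = 296.23°
Δθ = θ₂ − θ₁ = +61.3°

+61.3°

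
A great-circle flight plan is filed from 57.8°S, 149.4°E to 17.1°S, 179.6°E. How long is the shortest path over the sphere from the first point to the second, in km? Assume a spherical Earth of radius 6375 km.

5168 km

Haversine: a = sin²(Δφ/2)+cos φ₁ cos φ₂ sin²(Δλ/2) = 0.15550;  σ = 2·atan2(√a,√(1−a))
σ = 46.448° → d = Rσ = 6375·0.81068 = 5168 km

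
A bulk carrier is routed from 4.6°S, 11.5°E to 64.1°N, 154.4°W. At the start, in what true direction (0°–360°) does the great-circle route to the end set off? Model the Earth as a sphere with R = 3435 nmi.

353.0°

N = sin Δλ·cos φ₂ = -0.1064;  D = cos φ₁ sin φ₂ − sin φ₁ cos φ₂ cos Δλ = +0.8627
initial course = atan2(N, D) = 352.97°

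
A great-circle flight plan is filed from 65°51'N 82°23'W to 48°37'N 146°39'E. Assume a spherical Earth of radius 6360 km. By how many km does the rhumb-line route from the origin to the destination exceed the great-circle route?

Great circle: cos σ = sin φ₁ sin φ₂ + cos φ₁ cos φ₂ cos Δλ,  σ = 1.0387 rad → d_gc = 6606.4 km
Rhumb line: Δψ = -0.5685, q = Δφ/Δψ = 0.5291, d_rh = R√(Δφ²+q²Δλ²) = 7926.1 km
Excess = 7926.1 − 6606.4 = 1319.7 ≈ 1320 km

1320 km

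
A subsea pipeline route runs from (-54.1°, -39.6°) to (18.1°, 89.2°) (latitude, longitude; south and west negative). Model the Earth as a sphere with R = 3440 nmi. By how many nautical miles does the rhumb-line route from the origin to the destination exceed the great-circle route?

382 nmi

Great circle: cos σ = sin φ₁ sin φ₂ + cos φ₁ cos φ₂ cos Δλ,  σ = 2.2154 rad → d_gc = 7621.1 nmi
Rhumb line: Δψ = +1.4484, q = Δφ/Δψ = 0.8700, d_rh = R√(Δφ²+q²Δλ²) = 8003.3 nmi
Excess = 8003.3 − 7621.1 = 382.2 ≈ 382 nmi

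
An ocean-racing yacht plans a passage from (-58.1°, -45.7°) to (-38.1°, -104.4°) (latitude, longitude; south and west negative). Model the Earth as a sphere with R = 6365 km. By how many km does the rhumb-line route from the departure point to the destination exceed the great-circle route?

Great circle: cos σ = sin φ₁ sin φ₂ + cos φ₁ cos φ₂ cos Δλ,  σ = 0.7379 rad → d_gc = 4696.7 km
Rhumb line: Δψ = +0.5323, q = Δφ/Δψ = 0.6558, d_rh = R√(Δφ²+q²Δλ²) = 4819.3 km
Excess = 4819.3 − 4696.7 = 122.6 ≈ 123 km

123 km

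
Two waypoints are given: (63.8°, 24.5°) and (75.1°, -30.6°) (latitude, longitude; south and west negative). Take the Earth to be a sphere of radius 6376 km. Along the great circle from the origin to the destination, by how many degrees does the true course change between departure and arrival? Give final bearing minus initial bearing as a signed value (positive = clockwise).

Initial bearing θ₁ = atan2(sin Δλ cos φ₂, cos φ₁ sin φ₂ − sin φ₁ cos φ₂ cos Δλ) = 324.41°
Final bearing θ₂ = (initial bearing from the destination back to the start) + 180° = 272.12°
Δθ = θ₂ − θ₁ = -52.3°

-52.3°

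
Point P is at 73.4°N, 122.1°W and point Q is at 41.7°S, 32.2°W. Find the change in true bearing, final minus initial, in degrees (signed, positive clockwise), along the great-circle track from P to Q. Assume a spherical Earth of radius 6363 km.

Initial bearing θ₁ = atan2(sin Δλ cos φ₂, cos φ₁ sin φ₂ − sin φ₁ cos φ₂ cos Δλ) = 104.37°
Final bearing θ₂ = (initial bearing from the destination back to the start) + 180° = 158.24°
Δθ = θ₂ − θ₁ = +53.9°

+53.9°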